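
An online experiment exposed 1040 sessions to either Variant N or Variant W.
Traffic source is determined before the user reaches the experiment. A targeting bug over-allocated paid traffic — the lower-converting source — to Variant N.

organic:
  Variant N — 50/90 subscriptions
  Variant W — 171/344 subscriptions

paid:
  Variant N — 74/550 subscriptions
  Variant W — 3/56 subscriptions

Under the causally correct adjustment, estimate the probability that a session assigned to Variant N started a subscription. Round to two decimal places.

0.31

The traffic source-specific comparison favours Variant N throughout, but the pooled figures favour Variant W. The question is whether to condition on traffic source.
Here traffic source is a common cause — it drives both which variant a case falls under and the outcome. The crude comparison mixes populations; the stratum-specific rates are the causally relevant ones.
Standardising Variant N to the population traffic source mix: 0.417·50/90 + 0.583·74/550 = 0.310.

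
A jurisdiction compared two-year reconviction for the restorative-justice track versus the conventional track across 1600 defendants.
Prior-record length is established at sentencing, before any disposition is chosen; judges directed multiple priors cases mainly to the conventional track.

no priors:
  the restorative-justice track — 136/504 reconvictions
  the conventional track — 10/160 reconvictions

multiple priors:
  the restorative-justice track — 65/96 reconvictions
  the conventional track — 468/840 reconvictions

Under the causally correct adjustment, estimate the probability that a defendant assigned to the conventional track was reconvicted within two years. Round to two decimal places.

0.35

Prior-record length differs across dispositions for reasons unrelated to any effect of the disposition itself, and it separately predicts the outcome — a classic confounder. We must compare within prior-record length levels.
Standardising the conventional track to the population prior-record length mix: 0.415·10/160 + 0.585·468/840 = 0.352.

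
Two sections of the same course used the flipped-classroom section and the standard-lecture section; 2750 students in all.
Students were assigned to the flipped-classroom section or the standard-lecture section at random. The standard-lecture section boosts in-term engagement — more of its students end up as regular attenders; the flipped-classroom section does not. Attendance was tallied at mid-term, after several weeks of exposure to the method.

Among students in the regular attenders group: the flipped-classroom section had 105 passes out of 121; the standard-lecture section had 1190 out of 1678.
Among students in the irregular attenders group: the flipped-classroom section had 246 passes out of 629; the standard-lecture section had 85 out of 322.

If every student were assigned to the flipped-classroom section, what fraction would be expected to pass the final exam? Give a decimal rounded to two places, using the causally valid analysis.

0.47

The mid-term attendance-specific comparison favours the flipped-classroom section throughout, but the pooled figures favour the standard-lecture section. The question is whether to condition on mid-term attendance.
Mid-term attendance is downstream of the teaching method. One should not condition on a consequence of treatment, so the overall rates are the right comparison.
So P(outcome | do(the flipped-classroom section)) is just the pooled rate for the flipped-classroom section: 351/750 = 0.468.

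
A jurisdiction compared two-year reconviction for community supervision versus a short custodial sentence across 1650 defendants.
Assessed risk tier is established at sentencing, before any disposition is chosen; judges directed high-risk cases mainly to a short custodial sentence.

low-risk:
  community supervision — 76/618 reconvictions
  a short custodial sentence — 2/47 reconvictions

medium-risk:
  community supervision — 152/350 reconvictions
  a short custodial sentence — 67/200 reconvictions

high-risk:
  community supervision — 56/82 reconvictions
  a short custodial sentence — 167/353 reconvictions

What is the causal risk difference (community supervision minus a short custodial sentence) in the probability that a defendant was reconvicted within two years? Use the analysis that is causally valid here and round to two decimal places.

+0.12

Assessed risk tier is set before the disposition has any effect — it is not caused by the disposition — and it independently drives the outcome. That makes it a confounder, so the causal comparison is within assessed risk tier levels.
Adjusting over the population distribution of assessed risk tier: 0.403·(0.123−0.043) + 0.333·(0.434−0.335) + 0.264·(0.683−0.473) = +0.121.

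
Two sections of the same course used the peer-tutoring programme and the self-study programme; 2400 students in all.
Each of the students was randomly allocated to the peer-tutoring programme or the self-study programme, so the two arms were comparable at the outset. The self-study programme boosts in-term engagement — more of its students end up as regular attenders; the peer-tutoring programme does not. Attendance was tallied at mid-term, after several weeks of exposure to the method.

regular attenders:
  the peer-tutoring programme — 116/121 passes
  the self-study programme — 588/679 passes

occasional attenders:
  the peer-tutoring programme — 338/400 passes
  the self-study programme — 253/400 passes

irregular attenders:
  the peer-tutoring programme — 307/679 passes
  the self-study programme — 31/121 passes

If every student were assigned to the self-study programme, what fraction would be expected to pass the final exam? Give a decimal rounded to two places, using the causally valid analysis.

Mid-term attendance here is a post-treatment variable shaped by the teaching method; conditioning on it would introduce bias rather than remove it. The overall comparison is the causal one.
So P(outcome | do(the self-study programme)) is just the pooled rate for the self-study programme: 872/1200 = 0.727.

0.73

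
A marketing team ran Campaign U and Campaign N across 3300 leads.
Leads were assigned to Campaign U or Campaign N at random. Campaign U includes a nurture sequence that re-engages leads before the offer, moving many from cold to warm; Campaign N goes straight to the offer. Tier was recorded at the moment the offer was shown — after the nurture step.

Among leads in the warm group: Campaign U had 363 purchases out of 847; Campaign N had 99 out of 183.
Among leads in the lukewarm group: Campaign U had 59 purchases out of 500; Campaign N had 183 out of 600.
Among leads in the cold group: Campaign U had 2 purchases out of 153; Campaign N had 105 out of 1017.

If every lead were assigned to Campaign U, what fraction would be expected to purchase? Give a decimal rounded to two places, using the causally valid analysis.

The engagement tier-specific comparison favours Campaign N throughout, but the pooled figures favour Campaign U. The question is whether to condition on engagement tier.
Because the campaign influences engagement tier, engagement tier is a post-treatment mediator, not a confounder. Stratifying on it would bias the estimate; the causal effect is the crude pooled difference.
So P(outcome | do(Campaign U)) is just the pooled rate for Campaign U: 424/1500 = 0.283.

0.28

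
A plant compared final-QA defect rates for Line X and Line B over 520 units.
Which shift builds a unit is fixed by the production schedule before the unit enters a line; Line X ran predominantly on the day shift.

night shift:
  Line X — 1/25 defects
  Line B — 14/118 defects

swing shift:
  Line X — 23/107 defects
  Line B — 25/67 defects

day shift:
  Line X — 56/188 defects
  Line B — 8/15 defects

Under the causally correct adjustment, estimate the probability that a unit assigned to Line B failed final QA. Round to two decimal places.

Line X is lower inside every shift stratum but Line B is lower in aggregate. Whether to stratify depends on how shift relates to the line.
Shift satisfies the back-door criterion: it is not a descendant of the line, and it blocks the spurious path from line to outcome. Adjusting for it (i.e., using the within-shift rates) gives the causal effect.
Standardising Line B to the population shift mix: 0.275·14/118 + 0.335·25/67 + 0.390·8/15 = 0.366.

0.37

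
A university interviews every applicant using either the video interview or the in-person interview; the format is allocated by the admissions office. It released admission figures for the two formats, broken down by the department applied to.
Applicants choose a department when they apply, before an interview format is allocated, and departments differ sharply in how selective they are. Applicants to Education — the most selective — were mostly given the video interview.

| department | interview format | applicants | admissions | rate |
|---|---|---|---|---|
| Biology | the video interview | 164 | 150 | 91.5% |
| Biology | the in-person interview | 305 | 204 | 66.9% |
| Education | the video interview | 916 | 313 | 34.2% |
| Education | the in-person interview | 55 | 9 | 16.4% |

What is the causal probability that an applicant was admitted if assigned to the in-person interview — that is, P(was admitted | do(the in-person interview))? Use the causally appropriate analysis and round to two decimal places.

0.33

Here department is a common cause — it drives both which interview format a case falls under and the outcome. The crude comparison mixes populations; the stratum-specific rates are the causally relevant ones.
Standardising the in-person interview to the population department mix: 0.326·204/305 + 0.674·9/55 = 0.328.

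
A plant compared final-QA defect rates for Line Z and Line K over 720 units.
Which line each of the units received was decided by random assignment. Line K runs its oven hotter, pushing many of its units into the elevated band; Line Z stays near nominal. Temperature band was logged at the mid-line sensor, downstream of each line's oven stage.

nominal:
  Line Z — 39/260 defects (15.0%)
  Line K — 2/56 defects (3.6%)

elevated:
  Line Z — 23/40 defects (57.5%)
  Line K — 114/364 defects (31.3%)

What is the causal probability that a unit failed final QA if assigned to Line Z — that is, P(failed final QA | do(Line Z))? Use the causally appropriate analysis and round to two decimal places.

0.21

Because the line influences in-process temperature band, in-process temperature band is a post-treatment mediator, not a confounder. Stratifying on it would bias the estimate; the causal effect is the crude pooled difference.
So P(outcome | do(Line Z)) is just the pooled rate for Line Z: 62/300 = 0.207.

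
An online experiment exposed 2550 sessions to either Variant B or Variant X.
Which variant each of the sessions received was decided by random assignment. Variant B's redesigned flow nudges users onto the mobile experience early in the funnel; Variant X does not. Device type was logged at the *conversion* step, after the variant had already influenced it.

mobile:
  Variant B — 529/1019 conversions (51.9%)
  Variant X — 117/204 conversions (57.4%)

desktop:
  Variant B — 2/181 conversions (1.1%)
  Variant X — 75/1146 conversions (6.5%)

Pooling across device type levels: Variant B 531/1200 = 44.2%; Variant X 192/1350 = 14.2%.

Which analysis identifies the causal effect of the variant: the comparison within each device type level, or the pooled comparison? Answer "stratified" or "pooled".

pooled

The device type-specific comparison favours Variant X throughout, but the pooled figures favour Variant B. The question is whether to condition on device type.
Device type here is a post-treatment variable shaped by the variant; conditioning on it would introduce bias rather than remove it. The overall comparison is the causal one.
Pooled: Variant B 44.2% vs Variant X 14.2%; Variant B is higher overall.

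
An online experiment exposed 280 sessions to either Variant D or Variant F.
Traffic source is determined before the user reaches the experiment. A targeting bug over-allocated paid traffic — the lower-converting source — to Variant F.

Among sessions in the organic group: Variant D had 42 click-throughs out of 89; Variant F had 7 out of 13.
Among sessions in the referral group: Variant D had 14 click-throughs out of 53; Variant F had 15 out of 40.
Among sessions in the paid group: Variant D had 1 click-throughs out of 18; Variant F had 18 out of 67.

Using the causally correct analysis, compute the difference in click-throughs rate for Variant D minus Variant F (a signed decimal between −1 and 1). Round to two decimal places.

The traffic source-specific comparison favours Variant F throughout, but the pooled figures favour Variant D. The question is whether to condition on traffic source.
Traffic source differs across variants for reasons unrelated to any effect of the variant itself, and it separately predicts the outcome — a classic confounder. We must compare within traffic source levels.
Adjusting over the population distribution of traffic source: 0.364·(0.472−0.538) + 0.332·(0.264−0.375) + 0.304·(0.056−0.269) = -0.126.

-0.13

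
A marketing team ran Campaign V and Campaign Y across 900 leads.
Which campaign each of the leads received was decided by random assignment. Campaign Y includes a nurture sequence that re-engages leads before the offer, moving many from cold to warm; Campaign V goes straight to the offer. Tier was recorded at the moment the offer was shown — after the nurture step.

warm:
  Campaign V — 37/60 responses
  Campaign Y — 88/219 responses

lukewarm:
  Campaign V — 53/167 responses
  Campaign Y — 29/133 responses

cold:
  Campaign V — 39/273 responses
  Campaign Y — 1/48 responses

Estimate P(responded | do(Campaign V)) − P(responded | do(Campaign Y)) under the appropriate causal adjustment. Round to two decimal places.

Campaign V is higher inside every engagement tier stratum but Campaign Y is higher in aggregate. Whether to stratify depends on how engagement tier relates to the campaign.
Engagement tier is downstream of the campaign. One should not condition on a consequence of treatment, so the overall rates are the right comparison.
The causal difference is the pooled difference: 0.258 − 0.295 = -0.037.

-0.04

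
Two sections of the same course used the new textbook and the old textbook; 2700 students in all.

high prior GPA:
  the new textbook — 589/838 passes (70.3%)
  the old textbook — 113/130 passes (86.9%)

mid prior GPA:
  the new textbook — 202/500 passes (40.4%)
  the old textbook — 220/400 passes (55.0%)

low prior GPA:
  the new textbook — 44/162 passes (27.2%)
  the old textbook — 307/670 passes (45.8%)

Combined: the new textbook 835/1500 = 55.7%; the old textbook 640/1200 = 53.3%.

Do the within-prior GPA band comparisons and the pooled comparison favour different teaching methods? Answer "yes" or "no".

Within each prior GPA band level (high prior GPA 70.3% vs 86.9%; mid prior GPA 40.4% vs 55.0%; low prior GPA 27.2% vs 45.8%), the old textbook has the higher rate every time. Pooled: 55.7% vs 53.3% — the new textbook has the higher rate overall. The two comparisons disagree.

yes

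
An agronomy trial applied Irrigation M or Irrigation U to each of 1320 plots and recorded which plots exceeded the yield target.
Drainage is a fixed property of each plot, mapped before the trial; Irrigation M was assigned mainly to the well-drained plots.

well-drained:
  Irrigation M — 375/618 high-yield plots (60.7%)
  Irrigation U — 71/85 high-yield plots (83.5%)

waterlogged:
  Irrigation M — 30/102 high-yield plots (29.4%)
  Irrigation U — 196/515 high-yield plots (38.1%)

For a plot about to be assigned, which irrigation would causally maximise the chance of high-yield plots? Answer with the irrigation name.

Irrigation U

The stratified and pooled comparisons disagree (Irrigation U wins within each field drainage; Irrigation M wins overall), so the answer turns on the causal role of field drainage.
Field drainage differs across irrigations for reasons unrelated to any effect of the irrigation itself, and it separately predicts the outcome — a classic confounder. We must compare within field drainage levels.
Within each level — well-drained: 60.7% vs 83.5%; waterlogged: 29.4% vs 38.1% — Irrigation U is higher every time.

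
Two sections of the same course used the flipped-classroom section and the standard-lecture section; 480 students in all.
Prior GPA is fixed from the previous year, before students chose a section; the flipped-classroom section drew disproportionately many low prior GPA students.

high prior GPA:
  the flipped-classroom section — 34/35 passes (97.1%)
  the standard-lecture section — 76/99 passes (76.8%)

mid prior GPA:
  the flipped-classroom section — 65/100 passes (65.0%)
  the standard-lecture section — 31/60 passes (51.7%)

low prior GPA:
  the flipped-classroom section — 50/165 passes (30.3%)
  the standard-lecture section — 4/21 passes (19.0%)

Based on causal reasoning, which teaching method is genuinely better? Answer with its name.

The prior GPA band-specific comparison favours the flipped-classroom section throughout, but the pooled figures favour the standard-lecture section. The question is whether to condition on prior GPA band.
Here prior GPA band is a common cause — it drives both which teaching method a case falls under and the outcome. The crude comparison mixes populations; the stratum-specific rates are the causally relevant ones.
Within each level — high prior GPA: 97.1% vs 76.8%; mid prior GPA: 65.0% vs 51.7%; low prior GPA: 30.3% vs 19.0% — the flipped-classroom section is higher every time.

the flipped-classroom section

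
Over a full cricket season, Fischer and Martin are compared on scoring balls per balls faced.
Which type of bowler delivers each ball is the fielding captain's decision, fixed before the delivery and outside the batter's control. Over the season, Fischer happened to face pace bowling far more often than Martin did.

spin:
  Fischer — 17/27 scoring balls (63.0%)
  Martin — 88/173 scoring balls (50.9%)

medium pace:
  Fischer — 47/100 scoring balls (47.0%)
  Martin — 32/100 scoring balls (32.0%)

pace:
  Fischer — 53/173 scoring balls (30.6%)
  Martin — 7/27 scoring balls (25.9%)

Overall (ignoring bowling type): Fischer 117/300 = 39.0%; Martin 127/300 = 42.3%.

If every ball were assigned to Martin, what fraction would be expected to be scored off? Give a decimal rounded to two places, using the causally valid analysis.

The stratified and pooled comparisons disagree (Fischer wins within each bowling type; Martin wins overall), so the answer turns on the causal role of bowling type.
Bowling type is set before the player has any effect — it is not caused by the player — and it independently drives the outcome. That makes it a confounder, so the causal comparison is within bowling type levels.
Standardising Martin to the population bowling type mix: 0.333·88/173 + 0.333·32/100 + 0.333·7/27 = 0.363.

0.36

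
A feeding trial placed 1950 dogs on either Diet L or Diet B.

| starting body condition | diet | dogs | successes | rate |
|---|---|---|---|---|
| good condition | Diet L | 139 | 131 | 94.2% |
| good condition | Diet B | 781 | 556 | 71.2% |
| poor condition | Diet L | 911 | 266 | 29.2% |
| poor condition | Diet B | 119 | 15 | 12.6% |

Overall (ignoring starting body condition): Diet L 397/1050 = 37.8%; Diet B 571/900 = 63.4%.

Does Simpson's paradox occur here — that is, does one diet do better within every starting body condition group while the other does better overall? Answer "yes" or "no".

Within each starting body condition level (good condition 94.2% vs 71.2%; poor condition 29.2% vs 12.6%), Diet L has the higher rate every time. Pooled: 37.8% vs 63.4% — Diet B has the higher rate overall. The two comparisons disagree.

yes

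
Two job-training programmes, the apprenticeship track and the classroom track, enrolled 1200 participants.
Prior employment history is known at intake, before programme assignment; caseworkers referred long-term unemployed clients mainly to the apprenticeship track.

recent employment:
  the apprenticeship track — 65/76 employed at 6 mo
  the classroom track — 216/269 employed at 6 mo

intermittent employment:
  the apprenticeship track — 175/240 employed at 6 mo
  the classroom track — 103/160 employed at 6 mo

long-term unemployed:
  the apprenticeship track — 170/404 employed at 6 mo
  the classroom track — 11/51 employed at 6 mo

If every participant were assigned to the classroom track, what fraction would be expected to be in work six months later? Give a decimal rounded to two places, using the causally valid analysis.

0.53

Prior employment history satisfies the back-door criterion: it is not a descendant of the programme, and it blocks the spurious path from programme to outcome. Adjusting for it (i.e., using the within-prior employment history rates) gives the causal effect.
Standardising the classroom track to the population prior employment history mix: 0.287·216/269 + 0.333·103/160 + 0.379·11/51 = 0.527.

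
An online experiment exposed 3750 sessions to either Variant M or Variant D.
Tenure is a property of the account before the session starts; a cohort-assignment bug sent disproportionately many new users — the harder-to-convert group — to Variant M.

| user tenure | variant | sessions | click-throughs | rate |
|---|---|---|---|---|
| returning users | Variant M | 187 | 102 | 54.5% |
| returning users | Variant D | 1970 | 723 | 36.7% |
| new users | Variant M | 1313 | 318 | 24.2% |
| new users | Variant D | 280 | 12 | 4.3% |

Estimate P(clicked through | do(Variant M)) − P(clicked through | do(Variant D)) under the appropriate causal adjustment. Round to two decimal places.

+0.19

Within every user tenure level Variant M has the higher rate, yet pooled Variant D does — Simpson's reversal.
The imbalance in user tenure arose from how sessions were allocated, not from anything the variant did; and user tenure independently affects the outcome. The pooled gap is confounded — condition on user tenure.
Adjusting over the population distribution of user tenure: 0.575·(0.545−0.367) + 0.425·(0.242−0.043) = +0.187.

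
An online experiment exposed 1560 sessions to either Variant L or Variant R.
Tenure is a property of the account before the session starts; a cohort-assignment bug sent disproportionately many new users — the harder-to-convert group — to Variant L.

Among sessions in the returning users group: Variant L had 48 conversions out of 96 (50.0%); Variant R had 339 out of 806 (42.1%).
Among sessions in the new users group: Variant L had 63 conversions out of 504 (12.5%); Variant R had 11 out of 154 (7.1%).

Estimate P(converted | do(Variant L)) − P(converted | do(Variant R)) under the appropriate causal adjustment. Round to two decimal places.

+0.07

The imbalance in user tenure arose from how sessions were allocated, not from anything the variant did; and user tenure independently affects the outcome. The pooled gap is confounded — condition on user tenure.
Adjusting over the population distribution of user tenure: 0.578·(0.500−0.421) + 0.422·(0.125−0.071) = +0.069.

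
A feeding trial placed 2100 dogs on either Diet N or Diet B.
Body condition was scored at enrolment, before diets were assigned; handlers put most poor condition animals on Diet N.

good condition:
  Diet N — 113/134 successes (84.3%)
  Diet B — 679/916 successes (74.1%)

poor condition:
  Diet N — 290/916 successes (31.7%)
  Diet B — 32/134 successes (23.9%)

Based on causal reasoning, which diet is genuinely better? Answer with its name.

Diet N

Diet N is higher inside every starting body condition stratum but Diet B is higher in aggregate. Whether to stratify depends on how starting body condition relates to the diet.
Starting body condition satisfies the back-door criterion: it is not a descendant of the diet, and it blocks the spurious path from diet to outcome. Adjusting for it (i.e., using the within-starting body condition rates) gives the causal effect.
Within each level — good condition: 84.3% vs 74.1%; poor condition: 31.7% vs 23.9% — Diet N is higher every time.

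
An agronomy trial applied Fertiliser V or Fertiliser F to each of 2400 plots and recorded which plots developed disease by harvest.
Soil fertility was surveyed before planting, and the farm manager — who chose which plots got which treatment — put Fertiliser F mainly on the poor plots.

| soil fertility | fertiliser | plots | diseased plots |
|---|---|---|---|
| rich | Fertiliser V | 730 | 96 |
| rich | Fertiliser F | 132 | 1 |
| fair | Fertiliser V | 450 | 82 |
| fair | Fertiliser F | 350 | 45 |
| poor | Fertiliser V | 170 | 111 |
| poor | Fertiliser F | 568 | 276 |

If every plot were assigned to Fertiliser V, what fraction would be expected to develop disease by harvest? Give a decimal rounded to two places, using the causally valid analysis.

Fertiliser F is lower inside every soil fertility stratum but Fertiliser V is lower in aggregate. Whether to stratify depends on how soil fertility relates to the fertiliser.
Soil fertility differs across fertilisers for reasons unrelated to any effect of the fertiliser itself, and it separately predicts the outcome — a classic confounder. We must compare within soil fertility levels.
Standardising Fertiliser V to the population soil fertility mix: 0.359·96/730 + 0.333·82/450 + 0.307·111/170 = 0.309.

0.31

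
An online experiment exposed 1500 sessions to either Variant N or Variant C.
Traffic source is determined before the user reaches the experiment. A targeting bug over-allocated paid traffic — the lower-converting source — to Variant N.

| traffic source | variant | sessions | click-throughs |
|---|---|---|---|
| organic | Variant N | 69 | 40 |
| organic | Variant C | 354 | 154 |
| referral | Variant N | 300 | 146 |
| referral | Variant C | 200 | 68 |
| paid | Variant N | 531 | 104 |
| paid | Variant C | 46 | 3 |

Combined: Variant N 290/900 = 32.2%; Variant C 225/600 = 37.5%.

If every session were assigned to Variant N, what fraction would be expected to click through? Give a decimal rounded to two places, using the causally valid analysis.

Within every traffic source level Variant N has the higher rate, yet pooled Variant C does — Simpson's reversal.
The imbalance in traffic source arose from how sessions were allocated, not from anything the variant did; and traffic source independently affects the outcome. The pooled gap is confounded — condition on traffic source.
Standardising Variant N to the population traffic source mix: 0.282·40/69 + 0.333·146/300 + 0.385·104/531 = 0.401.

0.40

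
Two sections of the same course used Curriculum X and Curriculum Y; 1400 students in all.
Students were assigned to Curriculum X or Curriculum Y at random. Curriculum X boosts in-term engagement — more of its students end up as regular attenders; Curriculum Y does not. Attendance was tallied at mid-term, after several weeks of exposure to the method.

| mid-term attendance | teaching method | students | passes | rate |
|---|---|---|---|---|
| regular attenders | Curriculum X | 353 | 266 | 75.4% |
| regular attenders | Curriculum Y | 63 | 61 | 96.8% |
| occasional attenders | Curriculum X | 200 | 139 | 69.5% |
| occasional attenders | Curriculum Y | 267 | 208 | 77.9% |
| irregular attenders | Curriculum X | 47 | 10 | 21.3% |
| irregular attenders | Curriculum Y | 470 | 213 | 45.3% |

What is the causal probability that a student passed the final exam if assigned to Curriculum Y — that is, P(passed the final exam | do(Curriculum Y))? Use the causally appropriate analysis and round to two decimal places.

Mid-term attendance is recorded after the teaching method and is itself shifted by it — it sits on the causal path from teaching method to outcome. Conditioning on a mediator would strip out part of the effect we want; the pooled comparison gives the total causal effect.
So P(outcome | do(Curriculum Y)) is just the pooled rate for Curriculum Y: 482/800 = 0.603.

0.60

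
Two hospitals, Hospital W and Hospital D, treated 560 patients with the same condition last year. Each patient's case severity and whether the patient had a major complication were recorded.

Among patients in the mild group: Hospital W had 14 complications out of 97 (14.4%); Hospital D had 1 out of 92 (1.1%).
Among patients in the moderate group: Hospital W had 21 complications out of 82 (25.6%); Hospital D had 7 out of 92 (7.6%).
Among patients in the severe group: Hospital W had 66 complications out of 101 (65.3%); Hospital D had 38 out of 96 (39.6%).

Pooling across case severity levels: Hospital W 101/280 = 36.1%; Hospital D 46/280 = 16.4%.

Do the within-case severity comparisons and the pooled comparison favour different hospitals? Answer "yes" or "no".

no

Within each case severity level (mild 14.4% vs 1.1%; moderate 25.6% vs 7.6%; severe 65.3% vs 39.6%), Hospital D has the lower rate every time. Pooled: 36.1% vs 16.4% — Hospital D has the lower rate overall. They agree.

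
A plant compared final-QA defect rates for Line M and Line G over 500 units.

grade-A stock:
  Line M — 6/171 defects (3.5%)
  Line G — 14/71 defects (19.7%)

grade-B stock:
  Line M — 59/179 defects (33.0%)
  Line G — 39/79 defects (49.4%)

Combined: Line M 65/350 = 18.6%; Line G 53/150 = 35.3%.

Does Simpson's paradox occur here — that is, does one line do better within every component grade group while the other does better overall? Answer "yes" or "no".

no

Within each component grade level (grade-A stock 3.5% vs 19.7%; grade-B stock 33.0% vs 49.4%), Line M has the lower rate every time. Pooled: 18.6% vs 35.3% — Line M has the lower rate overall. They agree.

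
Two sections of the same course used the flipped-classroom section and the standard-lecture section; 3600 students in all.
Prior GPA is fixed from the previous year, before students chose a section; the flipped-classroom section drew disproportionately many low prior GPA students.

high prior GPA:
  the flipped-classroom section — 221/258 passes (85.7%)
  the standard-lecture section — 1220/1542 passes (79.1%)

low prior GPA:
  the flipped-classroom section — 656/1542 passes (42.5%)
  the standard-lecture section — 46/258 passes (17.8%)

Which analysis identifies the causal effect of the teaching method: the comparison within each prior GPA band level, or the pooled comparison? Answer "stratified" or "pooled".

stratified

Prior GPA band is set before the teaching method has any effect — it is not caused by the teaching method — and it independently drives the outcome. That makes it a confounder, so the causal comparison is within prior GPA band levels.
Within each level — high prior GPA: 85.7% vs 79.1%; low prior GPA: 42.5% vs 17.8% — the flipped-classroom section is higher every time.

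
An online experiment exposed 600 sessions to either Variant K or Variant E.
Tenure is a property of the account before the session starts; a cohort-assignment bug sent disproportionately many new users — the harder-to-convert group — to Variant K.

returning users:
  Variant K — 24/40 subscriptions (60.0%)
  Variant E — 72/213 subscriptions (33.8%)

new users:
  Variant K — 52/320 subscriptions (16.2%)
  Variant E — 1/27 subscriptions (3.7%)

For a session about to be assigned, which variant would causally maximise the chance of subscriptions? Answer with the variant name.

Here user tenure is a common cause — it drives both which variant a case falls under and the outcome. The crude comparison mixes populations; the stratum-specific rates are the causally relevant ones.
Within each level — returning users: 60.0% vs 33.8%; new users: 16.2% vs 3.7% — Variant K is higher every time.

Variant K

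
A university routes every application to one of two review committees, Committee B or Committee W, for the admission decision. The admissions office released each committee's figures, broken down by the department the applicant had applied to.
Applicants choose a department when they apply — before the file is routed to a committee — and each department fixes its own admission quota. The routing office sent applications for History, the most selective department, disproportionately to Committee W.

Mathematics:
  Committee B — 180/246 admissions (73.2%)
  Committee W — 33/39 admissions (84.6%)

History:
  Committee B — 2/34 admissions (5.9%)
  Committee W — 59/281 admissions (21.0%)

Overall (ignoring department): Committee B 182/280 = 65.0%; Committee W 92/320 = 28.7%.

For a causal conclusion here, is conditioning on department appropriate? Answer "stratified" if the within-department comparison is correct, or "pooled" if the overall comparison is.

stratified

Committee W is higher inside every department stratum but Committee B is higher in aggregate. Whether to stratify depends on how department relates to the review committee.
The imbalance in department arose from how applicants were allocated, not from anything the review committee did; and department independently affects the outcome. The pooled gap is confounded — condition on department.
Within each level — Mathematics: 73.2% vs 84.6%; History: 5.9% vs 21.0% — Committee W is higher every time.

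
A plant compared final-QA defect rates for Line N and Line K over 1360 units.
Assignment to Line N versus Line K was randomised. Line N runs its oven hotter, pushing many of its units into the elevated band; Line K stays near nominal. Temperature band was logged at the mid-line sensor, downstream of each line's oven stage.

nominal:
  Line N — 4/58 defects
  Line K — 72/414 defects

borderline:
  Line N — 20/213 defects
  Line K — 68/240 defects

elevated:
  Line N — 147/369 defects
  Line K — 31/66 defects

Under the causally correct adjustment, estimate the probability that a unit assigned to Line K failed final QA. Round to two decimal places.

In-process temperature band is recorded after the line and is itself shifted by it — it sits on the causal path from line to outcome. Conditioning on a mediator would strip out part of the effect we want; the pooled comparison gives the total causal effect.
So P(outcome | do(Line K)) is just the pooled rate for Line K: 171/720 = 0.237.

0.24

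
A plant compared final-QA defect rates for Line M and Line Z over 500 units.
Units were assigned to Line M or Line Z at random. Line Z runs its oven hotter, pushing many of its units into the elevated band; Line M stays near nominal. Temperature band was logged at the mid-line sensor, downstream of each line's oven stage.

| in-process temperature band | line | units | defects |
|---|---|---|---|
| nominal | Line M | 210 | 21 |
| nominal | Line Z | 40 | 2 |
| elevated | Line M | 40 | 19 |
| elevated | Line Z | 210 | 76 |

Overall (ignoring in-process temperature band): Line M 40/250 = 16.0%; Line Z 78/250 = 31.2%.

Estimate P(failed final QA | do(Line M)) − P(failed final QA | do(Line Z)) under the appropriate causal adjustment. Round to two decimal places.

Because the line influences in-process temperature band, in-process temperature band is a post-treatment mediator, not a confounder. Stratifying on it would bias the estimate; the causal effect is the crude pooled difference.
The causal difference is the pooled difference: 0.160 − 0.312 = -0.152.

-0.15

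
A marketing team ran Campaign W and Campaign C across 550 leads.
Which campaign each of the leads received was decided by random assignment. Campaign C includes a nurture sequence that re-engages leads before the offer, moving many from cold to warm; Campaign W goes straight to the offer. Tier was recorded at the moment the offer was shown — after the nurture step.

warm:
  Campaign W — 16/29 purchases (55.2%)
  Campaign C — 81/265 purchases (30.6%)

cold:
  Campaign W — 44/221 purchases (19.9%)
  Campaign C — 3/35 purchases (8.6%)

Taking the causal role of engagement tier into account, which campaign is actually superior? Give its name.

Campaign C

Campaign W is higher inside every engagement tier stratum but Campaign C is higher in aggregate. Whether to stratify depends on how engagement tier relates to the campaign.
Engagement tier here is a post-treatment variable shaped by the campaign; conditioning on it would introduce bias rather than remove it. The overall comparison is the causal one.
Pooled: Campaign W 24.0% vs Campaign C 28.0%; Campaign C is higher overall.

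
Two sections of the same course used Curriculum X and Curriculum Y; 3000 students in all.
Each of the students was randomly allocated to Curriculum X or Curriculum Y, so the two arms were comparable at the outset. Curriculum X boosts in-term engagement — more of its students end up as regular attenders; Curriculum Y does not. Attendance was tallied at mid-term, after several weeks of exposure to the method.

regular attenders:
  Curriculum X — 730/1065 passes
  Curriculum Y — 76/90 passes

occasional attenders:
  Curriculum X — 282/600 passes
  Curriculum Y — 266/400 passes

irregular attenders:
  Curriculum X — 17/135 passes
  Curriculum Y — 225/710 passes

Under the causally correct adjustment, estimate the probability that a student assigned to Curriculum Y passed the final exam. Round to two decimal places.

The distribution of mid-term attendance is itself part of what the teaching method does — it is an intermediate outcome. Holding it fixed would remove that part of the effect; the total effect is the pooled difference.
So P(outcome | do(Curriculum Y)) is just the pooled rate for Curriculum Y: 567/1200 = 0.472.

0.47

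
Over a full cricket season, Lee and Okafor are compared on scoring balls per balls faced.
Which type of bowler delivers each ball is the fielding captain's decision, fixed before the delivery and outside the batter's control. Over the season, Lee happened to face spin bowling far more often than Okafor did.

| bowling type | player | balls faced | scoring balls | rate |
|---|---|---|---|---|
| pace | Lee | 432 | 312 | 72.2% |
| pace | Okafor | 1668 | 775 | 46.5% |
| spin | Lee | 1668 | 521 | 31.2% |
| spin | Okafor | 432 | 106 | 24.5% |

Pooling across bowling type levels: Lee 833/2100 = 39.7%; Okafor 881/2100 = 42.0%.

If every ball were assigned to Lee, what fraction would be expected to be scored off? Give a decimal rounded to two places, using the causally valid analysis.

Bowling type satisfies the back-door criterion: it is not a descendant of the player, and it blocks the spurious path from player to outcome. Adjusting for it (i.e., using the within-bowling type rates) gives the causal effect.
Standardising Lee to the population bowling type mix: 0.500·312/432 + 0.500·521/1668 = 0.517.

0.52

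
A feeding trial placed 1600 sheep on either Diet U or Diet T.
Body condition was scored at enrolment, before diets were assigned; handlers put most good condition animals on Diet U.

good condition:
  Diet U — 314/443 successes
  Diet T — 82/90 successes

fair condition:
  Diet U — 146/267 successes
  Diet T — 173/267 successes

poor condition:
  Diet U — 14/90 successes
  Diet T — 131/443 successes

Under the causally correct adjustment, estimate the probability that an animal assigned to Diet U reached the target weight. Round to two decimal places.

Within every starting body condition level Diet T has the higher rate, yet pooled Diet U does — Simpson's reversal.
Starting body condition is set before the diet has any effect — it is not caused by the diet — and it independently drives the outcome. That makes it a confounder, so the causal comparison is within starting body condition levels.
Standardising Diet U to the population starting body condition mix: 0.333·314/443 + 0.334·146/267 + 0.333·14/90 = 0.470.

0.47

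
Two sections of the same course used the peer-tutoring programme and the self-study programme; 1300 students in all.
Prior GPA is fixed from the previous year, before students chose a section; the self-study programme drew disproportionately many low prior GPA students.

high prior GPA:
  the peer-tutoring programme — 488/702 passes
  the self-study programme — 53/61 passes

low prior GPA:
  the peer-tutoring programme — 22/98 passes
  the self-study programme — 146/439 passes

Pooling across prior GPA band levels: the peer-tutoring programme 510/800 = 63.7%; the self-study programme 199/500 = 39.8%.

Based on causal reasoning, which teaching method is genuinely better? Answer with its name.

the self-study programme

Within every prior GPA band level the self-study programme has the higher rate, yet pooled the peer-tutoring programme does — Simpson's reversal.
Prior GPA band satisfies the back-door criterion: it is not a descendant of the teaching method, and it blocks the spurious path from teaching method to outcome. Adjusting for it (i.e., using the within-prior GPA band rates) gives the causal effect.
Within each level — high prior GPA: 69.5% vs 86.9%; low prior GPA: 22.4% vs 33.3% — the self-study programme is higher every time.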